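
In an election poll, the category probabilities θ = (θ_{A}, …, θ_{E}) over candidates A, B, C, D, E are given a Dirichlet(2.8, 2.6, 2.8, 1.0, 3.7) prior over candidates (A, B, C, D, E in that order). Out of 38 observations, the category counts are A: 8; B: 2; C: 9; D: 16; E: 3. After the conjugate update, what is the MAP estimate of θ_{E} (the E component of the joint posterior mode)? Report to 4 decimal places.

The Dirichlet prior is conjugate to the Multinomial likelihood: each posterior αⱼ = prior αⱼ + observed count nⱼ.
Posterior concentration: (10.8, 4.6, 11.8, 17.0, 6.7), total = 50.9.
Joint mode component: (α_{E}−1)/(Σα−K) = 5.7/45.9 = 0.1242.

0.1242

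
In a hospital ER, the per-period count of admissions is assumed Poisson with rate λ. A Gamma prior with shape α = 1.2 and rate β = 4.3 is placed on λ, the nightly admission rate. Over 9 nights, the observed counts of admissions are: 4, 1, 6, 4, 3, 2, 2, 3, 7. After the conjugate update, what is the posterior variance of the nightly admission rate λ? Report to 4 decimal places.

With a Gamma(shape α, rate β) prior, the Poisson likelihood is conjugate: the posterior is Gamma(α + ΣXᵢ, β + n).
Sum of counts S = 32 over n = 9 nights.
Posterior: Gamma(α+S, β+n) = Gamma(1.2+32, 4.3+9) = Gamma(33.2, 13.3).
Var = α/β² = 33.2/13.3² = 0.1877.

0.1877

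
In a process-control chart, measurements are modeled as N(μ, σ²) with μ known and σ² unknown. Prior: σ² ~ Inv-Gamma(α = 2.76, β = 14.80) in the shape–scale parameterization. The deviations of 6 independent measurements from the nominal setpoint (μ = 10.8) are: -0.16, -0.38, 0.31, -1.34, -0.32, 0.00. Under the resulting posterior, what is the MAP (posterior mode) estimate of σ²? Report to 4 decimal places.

2.3494

With known mean μ and an Inverse-Gamma(α, β) prior on σ², the Normal likelihood is conjugate: posterior is Inv-Gamma(α + n/2, β + Σ(xᵢ−μ)²/2).
Σ(xᵢ−μ)² = (-0.16)² + (-0.38)² + (0.31)² + (-1.34)² + (-0.32)² + (0.00)² = 2.1641.
Posterior: Inv-Gamma(2.76 + 6/2, 14.80 + 2.1641/2) = Inv-Gamma(5.76, 15.88205).
Mode = β/(α+1) = 15.88205/6.76 = 2.3494.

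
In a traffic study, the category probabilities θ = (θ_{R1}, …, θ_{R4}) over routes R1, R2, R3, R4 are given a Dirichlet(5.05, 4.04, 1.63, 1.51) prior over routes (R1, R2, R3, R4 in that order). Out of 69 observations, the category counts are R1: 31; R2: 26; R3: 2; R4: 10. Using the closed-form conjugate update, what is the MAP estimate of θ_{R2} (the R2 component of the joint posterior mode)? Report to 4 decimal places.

The Dirichlet prior is conjugate to the Multinomial likelihood: each posterior αⱼ = prior αⱼ + observed count nⱼ.
Posterior concentration: (36.05, 30.04, 3.63, 11.51), total = 81.23.
Joint mode component: (α_{R2}−1)/(Σα−K) = 29.04/77.23 = 0.3760.

0.3760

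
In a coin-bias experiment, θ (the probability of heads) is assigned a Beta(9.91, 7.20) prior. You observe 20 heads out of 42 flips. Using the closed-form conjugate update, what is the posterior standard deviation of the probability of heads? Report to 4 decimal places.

The Beta prior is conjugate to a Binomial/Bernoulli likelihood; the update adds successes to α and failures to β.
Posterior: Beta(α+k, β+n−k) = Beta(9.91+20, 7.20+22) = Beta(29.91, 29.20).
Var = αβ/((α+β)²(α+β+1)) = 29.91·29.20/(59.11²·60.11) = 0.00415844; SD = √0.00415844 = 0.0645.

0.0645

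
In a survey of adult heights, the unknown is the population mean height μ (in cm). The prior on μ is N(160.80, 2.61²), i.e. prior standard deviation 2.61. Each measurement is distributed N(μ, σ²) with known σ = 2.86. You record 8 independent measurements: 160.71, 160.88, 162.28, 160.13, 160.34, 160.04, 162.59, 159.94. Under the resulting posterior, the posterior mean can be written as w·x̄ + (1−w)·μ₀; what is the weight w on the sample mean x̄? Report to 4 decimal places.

For Normal data with known variance σ², a Normal(μ₀, σ₀²) prior on μ is conjugate. Posterior precision = 1/σ₀² + n/σ²; posterior mean is the precision-weighted average of μ₀ and x̄.
σ₀² = 2.61² = 6.8121, σ² = 2.86² = 8.1796. Prior precision 1/σ₀² = 1/6.8121; data precision n/σ² = 8/8.1796.
w = (n/σ²)/(1/σ₀² + n/σ²) = n·σ₀²/(σ² + n·σ₀²) = 8·6.8121/(8.1796 + 8·6.8121) = 54.4968/62.6764 = 0.8695.

0.8695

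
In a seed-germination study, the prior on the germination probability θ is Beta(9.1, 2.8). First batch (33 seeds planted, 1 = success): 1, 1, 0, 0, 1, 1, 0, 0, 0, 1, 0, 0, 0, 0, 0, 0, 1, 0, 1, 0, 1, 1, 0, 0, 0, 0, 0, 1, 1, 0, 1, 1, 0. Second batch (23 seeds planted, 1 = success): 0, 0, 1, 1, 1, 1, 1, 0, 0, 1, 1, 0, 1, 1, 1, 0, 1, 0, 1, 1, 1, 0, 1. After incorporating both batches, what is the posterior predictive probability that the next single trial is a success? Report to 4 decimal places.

The Beta prior is conjugate to a Binomial/Bernoulli likelihood; the update adds successes to α and failures to β.
After batch 1: Beta(9.1+13, 2.8+20) = Beta(22.1, 22.8).
After batch 2: Beta(22.1+15, 22.8+8) = Beta(37.1, 30.8).
For a single future Bernoulli trial, P(success | data) = α/(α+β) = 0.5464.

0.5464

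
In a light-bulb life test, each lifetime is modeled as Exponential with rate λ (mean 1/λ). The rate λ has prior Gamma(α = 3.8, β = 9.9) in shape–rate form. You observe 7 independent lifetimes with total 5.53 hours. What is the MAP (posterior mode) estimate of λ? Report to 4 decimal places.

0.6351

With a Gamma(shape α, rate β) prior on the exponential rate λ, the posterior after n observations with total T = Σxᵢ is Gamma(α+n, β+T).
Posterior: Gamma(3.8+7, 9.9+5.53) = Gamma(10.8, 15.43).
Mode = (α−1)/β = 0.6351.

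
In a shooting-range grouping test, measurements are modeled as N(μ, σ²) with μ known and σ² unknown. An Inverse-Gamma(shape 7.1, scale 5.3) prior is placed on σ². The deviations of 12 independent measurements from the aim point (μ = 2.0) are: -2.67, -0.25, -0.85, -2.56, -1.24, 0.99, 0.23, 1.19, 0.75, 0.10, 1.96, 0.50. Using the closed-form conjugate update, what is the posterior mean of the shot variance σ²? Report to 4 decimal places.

With known mean μ and an Inverse-Gamma(α, β) prior on σ², the Normal likelihood is conjugate: posterior is Inv-Gamma(α + n/2, β + Σ(xᵢ−μ)²/2).
Σ(xᵢ−μ)² = (-2.67)² + (-0.25)² + (-0.85)² + (-2.56)² + (-1.24)² + (0.99)² + (0.23)² + (1.19)² + (0.75)² + (0.10)² + (1.96)² + (0.50)² = 23.1183.
Posterior: Inv-Gamma(7.1 + 12/2, 5.3 + 23.1183/2) = Inv-Gamma(13.10, 16.85915).
E[σ²|data] = β/(α−1) = 16.85915/12.10 = 1.3933.

1.3933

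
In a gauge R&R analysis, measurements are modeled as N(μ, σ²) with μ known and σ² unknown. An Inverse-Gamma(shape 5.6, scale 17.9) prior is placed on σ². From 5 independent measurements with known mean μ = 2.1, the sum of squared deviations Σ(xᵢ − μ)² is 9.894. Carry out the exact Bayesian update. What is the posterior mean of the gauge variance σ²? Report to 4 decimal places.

3.2179

With known mean μ and an Inverse-Gamma(α, β) prior on σ², the Normal likelihood is conjugate: posterior is Inv-Gamma(α + n/2, β + Σ(xᵢ−μ)²/2).
Posterior: Inv-Gamma(5.6 + 5/2, 17.9 + 9.894/2) = Inv-Gamma(8.10, 22.8470).
E[σ²|data] = β/(α−1) = 22.8470/7.10 = 3.2179.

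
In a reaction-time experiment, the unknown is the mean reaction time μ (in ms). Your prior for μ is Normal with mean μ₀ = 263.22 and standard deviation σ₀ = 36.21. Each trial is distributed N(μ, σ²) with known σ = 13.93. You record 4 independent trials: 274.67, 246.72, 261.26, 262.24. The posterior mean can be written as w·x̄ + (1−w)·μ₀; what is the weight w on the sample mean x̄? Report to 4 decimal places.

0.9643

For Normal data with known variance σ², a Normal(μ₀, σ₀²) prior on μ is conjugate. Posterior precision = 1/σ₀² + n/σ²; posterior mean is the precision-weighted average of μ₀ and x̄.
σ₀² = 36.21² = 1311.1641, σ² = 13.93² = 194.0449. Prior precision 1/σ₀² = 1/1311.1641; data precision n/σ² = 4/194.0449.
w = (n/σ²)/(1/σ₀² + n/σ²) = n·σ₀²/(σ² + n·σ₀²) = 4·1311.1641/(194.0449 + 4·1311.1641) = 5244.6564/5438.7013 = 0.9643.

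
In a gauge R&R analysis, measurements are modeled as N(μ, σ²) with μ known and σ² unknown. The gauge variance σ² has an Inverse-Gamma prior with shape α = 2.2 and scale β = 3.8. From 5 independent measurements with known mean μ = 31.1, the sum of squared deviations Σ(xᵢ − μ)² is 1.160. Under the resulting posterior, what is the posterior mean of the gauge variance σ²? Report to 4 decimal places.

1.1838

With known mean μ and an Inverse-Gamma(α, β) prior on σ², the Normal likelihood is conjugate: posterior is Inv-Gamma(α + n/2, β + Σ(xᵢ−μ)²/2).
Posterior: Inv-Gamma(2.2 + 5/2, 3.8 + 1.160/2) = Inv-Gamma(4.70, 4.3800).
E[σ²|data] = β/(α−1) = 4.3800/3.70 = 1.1838.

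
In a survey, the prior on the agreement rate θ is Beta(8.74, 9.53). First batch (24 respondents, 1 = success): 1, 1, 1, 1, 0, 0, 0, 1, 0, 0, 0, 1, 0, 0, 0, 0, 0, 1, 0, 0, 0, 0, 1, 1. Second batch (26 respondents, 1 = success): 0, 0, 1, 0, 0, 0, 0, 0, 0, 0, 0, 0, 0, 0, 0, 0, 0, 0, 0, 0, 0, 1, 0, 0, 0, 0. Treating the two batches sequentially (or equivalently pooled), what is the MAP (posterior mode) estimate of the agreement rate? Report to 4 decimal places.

0.2828

The Beta prior is conjugate to a Binomial/Bernoulli likelihood; the update adds successes to α and failures to β.
After batch 1: Beta(8.74+9, 9.53+15) = Beta(17.74, 24.53).
After batch 2: Beta(17.74+2, 24.53+24) = Beta(19.74, 48.53).
Mode of Beta(a,b) for a,b>1 is (a−1)/(a+b−2) = 18.74/66.27 = 0.2828.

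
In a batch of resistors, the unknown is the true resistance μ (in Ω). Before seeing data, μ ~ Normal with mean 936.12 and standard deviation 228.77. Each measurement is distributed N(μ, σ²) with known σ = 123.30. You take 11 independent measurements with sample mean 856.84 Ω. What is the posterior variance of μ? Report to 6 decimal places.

1346.521972

For Normal data with known variance σ², a Normal(μ₀, σ₀²) prior on μ is conjugate. Posterior precision = 1/σ₀² + n/σ²; posterior mean is the precision-weighted average of μ₀ and x̄.
σ₀² = 228.77² = 52335.7129, σ² = 123.30² = 15202.89; σ² + n·σ₀² = 15202.89 + 11·52335.7129 = 590895.7319.
Posterior precision = 1/σ₀² + n/σ² = 1/52335.7129 + 11/15202.89 = (σ² + n·σ₀²)/(σ₀²σ²) = 590895.7319/(52335.7129·15202.89); posterior variance σₙ² = σ₀²σ²/(σ² + n·σ₀²) = 52335.7129·15202.89/590895.7319 = 1346.521972.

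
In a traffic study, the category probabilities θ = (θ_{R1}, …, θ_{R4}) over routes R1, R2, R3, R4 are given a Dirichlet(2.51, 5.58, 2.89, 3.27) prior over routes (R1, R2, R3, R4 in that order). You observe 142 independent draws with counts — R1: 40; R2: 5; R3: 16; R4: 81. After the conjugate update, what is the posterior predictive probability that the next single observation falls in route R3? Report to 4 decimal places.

0.1209

The Dirichlet prior is conjugate to the Multinomial likelihood: each posterior αⱼ = prior αⱼ + observed count nⱼ.
Posterior concentration: (42.51, 10.58, 18.89, 84.27), total = 156.25.
P(next = R3 | data) = α_{R3}/Σα = 0.1209.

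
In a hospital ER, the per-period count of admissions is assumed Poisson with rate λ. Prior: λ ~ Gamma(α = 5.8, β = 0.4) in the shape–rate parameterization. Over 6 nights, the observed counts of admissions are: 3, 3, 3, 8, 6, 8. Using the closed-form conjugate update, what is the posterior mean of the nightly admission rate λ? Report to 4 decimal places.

With a Gamma(shape α, rate β) prior, the Poisson likelihood is conjugate: the posterior is Gamma(α + ΣXᵢ, β + n).
Sum of counts S = 31 over n = 6 nights.
Posterior: Gamma(α+S, β+n) = Gamma(5.8+31, 0.4+6) = Gamma(36.8, 6.4).
Posterior mean = α/β = 36.8/6.4 = 5.7500.

5.7500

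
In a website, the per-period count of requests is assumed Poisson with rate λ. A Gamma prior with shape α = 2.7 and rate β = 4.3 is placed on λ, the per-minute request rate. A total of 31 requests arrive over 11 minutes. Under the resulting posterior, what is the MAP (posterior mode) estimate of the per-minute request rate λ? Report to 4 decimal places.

2.1373

With a Gamma(shape α, rate β) prior, the Poisson likelihood is conjugate: the posterior is Gamma(α + ΣXᵢ, β + n).
Posterior: Gamma(α+S, β+n) = Gamma(2.7+31, 4.3+11) = Gamma(33.7, 15.3).
Mode of Gamma(α,β) for α≥1 is (α−1)/β = 32.7/15.3 = 2.1373.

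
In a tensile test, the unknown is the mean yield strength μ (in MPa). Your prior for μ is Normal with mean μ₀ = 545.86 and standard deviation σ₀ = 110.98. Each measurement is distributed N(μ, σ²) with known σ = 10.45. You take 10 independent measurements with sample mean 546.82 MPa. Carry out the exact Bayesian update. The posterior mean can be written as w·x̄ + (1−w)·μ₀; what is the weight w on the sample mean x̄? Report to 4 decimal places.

0.9991

For Normal data with known variance σ², a Normal(μ₀, σ₀²) prior on μ is conjugate. Posterior precision = 1/σ₀² + n/σ²; posterior mean is the precision-weighted average of μ₀ and x̄.
σ₀² = 110.98² = 12316.5604, σ² = 10.45² = 109.2025. Prior precision 1/σ₀² = 1/12316.5604; data precision n/σ² = 10/109.2025.
w = (n/σ²)/(1/σ₀² + n/σ²) = n·σ₀²/(σ² + n·σ₀²) = 10·12316.5604/(109.2025 + 10·12316.5604) = 123165.604/123274.8065 = 0.9991.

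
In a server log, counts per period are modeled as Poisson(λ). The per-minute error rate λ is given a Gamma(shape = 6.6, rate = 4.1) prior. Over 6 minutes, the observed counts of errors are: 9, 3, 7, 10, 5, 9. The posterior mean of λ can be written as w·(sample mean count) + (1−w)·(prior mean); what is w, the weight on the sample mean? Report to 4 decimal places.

With a Gamma(shape α, rate β) prior, the Poisson likelihood is conjugate: the posterior is Gamma(α + ΣXᵢ, β + n).
Posterior mean = (α₀+S)/(β₀+n) = [n/(β₀+n)]·(S/n) + [β₀/(β₀+n)]·(α₀/β₀), so only n and β₀ enter the weight.
Weight on data w = n/(β₀+n) = 6/(4.1+6) = 6/10.1 = 0.5941.

0.5941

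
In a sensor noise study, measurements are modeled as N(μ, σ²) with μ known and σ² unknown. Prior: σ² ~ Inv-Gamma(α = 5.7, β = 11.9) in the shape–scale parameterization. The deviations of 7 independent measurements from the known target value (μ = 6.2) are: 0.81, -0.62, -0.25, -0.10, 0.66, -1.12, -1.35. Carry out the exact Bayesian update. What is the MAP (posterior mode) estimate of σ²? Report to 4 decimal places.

With known mean μ and an Inverse-Gamma(α, β) prior on σ², the Normal likelihood is conjugate: posterior is Inv-Gamma(α + n/2, β + Σ(xᵢ−μ)²/2).
Σ(xᵢ−μ)² = (0.81)² + (-0.62)² + (-0.25)² + (-0.10)² + (0.66)² + (-1.12)² + (-1.35)² = 4.6255.
Posterior: Inv-Gamma(5.7 + 7/2, 11.9 + 4.6255/2) = Inv-Gamma(9.20, 14.21275).
Mode = β/(α+1) = 14.21275/10.20 = 1.3934.

1.3934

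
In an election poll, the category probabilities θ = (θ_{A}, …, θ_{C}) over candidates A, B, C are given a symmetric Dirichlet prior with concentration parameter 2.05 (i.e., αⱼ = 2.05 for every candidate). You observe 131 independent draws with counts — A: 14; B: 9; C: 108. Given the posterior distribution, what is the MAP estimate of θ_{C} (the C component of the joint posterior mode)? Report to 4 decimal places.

The Dirichlet prior is conjugate to the Multinomial likelihood: each posterior αⱼ = prior αⱼ + observed count nⱼ.
Posterior concentration: (16.05, 11.05, 110.05), total = 137.15.
Joint mode component: (α_{C}−1)/(Σα−K) = 109.05/134.15 = 0.8129.

0.8129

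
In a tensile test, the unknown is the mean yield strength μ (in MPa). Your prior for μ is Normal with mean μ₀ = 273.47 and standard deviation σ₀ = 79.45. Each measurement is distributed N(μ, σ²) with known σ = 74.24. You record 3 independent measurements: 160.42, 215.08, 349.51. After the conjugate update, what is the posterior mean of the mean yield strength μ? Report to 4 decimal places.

248.8389

For Normal data with known variance σ², a Normal(μ₀, σ₀²) prior on μ is conjugate. Posterior precision = 1/σ₀² + n/σ²; posterior mean is the precision-weighted average of μ₀ and x̄.
Σxᵢ = 160.42 + 215.08 + 349.51 = 725.01, so n·x̄ = 725.01.
σ₀² = 79.45² = 6312.3025, σ² = 74.24² = 5511.5776; σ² + n·σ₀² = 5511.5776 + 3·6312.3025 = 24448.4851.
Posterior mean = (μ₀/σ₀² + n·x̄/σ²)/(1/σ₀² + n/σ²) = (σ²·μ₀ + σ₀²·n·x̄)/(σ² + n·σ₀²) = (5511.5776·273.47 + 6312.3025·725.01)/24448.4851 = 6083733.561797/24448.4851 = 248.8389.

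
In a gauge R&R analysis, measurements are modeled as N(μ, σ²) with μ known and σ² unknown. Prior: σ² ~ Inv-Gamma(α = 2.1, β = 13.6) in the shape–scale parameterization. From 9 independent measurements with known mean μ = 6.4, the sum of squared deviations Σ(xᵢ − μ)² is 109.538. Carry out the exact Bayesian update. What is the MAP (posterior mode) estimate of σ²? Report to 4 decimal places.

8.9959

With known mean μ and an Inverse-Gamma(α, β) prior on σ², the Normal likelihood is conjugate: posterior is Inv-Gamma(α + n/2, β + Σ(xᵢ−μ)²/2).
Posterior: Inv-Gamma(2.1 + 9/2, 13.6 + 109.538/2) = Inv-Gamma(6.60, 68.3690).
Mode = β/(α+1) = 68.3690/7.60 = 8.9959.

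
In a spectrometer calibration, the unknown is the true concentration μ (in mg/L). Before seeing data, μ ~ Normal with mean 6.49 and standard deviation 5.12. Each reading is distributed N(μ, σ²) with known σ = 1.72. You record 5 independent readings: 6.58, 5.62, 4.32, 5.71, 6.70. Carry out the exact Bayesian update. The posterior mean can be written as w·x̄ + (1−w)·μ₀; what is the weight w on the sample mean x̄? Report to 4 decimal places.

0.9779

For Normal data with known variance σ², a Normal(μ₀, σ₀²) prior on μ is conjugate. Posterior precision = 1/σ₀² + n/σ²; posterior mean is the precision-weighted average of μ₀ and x̄.
σ₀² = 5.12² = 26.2144, σ² = 1.72² = 2.9584. Prior precision 1/σ₀² = 1/26.2144; data precision n/σ² = 5/2.9584.
w = (n/σ²)/(1/σ₀² + n/σ²) = n·σ₀²/(σ² + n·σ₀²) = 5·26.2144/(2.9584 + 5·26.2144) = 131.072/134.0304 = 0.9779.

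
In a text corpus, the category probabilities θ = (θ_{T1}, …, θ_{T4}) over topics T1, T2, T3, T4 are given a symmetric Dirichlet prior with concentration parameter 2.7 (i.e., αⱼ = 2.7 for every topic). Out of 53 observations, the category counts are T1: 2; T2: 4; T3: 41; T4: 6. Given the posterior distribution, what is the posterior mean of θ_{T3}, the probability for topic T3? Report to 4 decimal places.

The Dirichlet prior is conjugate to the Multinomial likelihood: each posterior αⱼ = prior αⱼ + observed count nⱼ.
Posterior concentration: (4.7, 6.7, 43.7, 8.7), total = 63.8.
E[θ_{T3}|data] = α_{T3}/Σα = 43.7/63.8 = 0.6850.

0.6850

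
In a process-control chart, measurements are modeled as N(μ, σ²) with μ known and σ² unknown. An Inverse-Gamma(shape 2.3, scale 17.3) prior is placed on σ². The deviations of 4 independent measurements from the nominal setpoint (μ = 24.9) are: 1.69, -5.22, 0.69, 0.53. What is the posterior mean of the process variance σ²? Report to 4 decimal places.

9.9184

With known mean μ and an Inverse-Gamma(α, β) prior on σ², the Normal likelihood is conjugate: posterior is Inv-Gamma(α + n/2, β + Σ(xᵢ−μ)²/2).
Σ(xᵢ−μ)² = (1.69)² + (-5.22)² + (0.69)² + (0.53)² = 30.8615.
Posterior: Inv-Gamma(2.3 + 4/2, 17.3 + 30.8615/2) = Inv-Gamma(4.30, 32.73075).
E[σ²|data] = β/(α−1) = 32.73075/3.30 = 9.9184.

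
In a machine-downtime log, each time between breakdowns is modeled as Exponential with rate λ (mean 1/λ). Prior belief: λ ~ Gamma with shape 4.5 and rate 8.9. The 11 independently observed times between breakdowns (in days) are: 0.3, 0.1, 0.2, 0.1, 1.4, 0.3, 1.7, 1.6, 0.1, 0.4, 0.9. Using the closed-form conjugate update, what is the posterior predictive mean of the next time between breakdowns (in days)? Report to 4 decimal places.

With a Gamma(shape α, rate β) prior on the exponential rate λ, the posterior after n observations with total T = Σxᵢ is Gamma(α+n, β+T).
Sum of observations T = 7.1 days; n = 11.
Posterior: Gamma(4.5+11, 8.9+7.1) = Gamma(15.5, 16.0).
The predictive distribution for the next observation is Lomax; its mean is β/(α−1) = 16.0/14.5 = 1.1034.

1.1034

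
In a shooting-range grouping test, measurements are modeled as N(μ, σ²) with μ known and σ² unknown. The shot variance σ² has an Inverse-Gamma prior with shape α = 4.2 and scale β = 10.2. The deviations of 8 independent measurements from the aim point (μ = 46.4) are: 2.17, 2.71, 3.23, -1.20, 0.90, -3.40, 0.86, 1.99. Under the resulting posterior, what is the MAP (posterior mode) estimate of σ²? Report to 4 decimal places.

3.3367

With known mean μ and an Inverse-Gamma(α, β) prior on σ², the Normal likelihood is conjugate: posterior is Inv-Gamma(α + n/2, β + Σ(xᵢ−μ)²/2).
Σ(xᵢ−μ)² = (2.17)² + (2.71)² + (3.23)² + (-1.20)² + (0.90)² + (-3.40)² + (0.86)² + (1.99)² = 40.9956.
Posterior: Inv-Gamma(4.2 + 8/2, 10.2 + 40.9956/2) = Inv-Gamma(8.20, 30.69780).
Mode = β/(α+1) = 30.69780/9.20 = 3.3367.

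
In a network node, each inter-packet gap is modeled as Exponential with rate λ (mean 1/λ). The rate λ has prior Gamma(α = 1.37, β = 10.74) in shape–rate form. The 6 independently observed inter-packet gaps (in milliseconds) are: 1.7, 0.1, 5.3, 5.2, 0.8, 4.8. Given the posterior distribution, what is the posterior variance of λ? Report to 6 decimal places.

0.008985

With a Gamma(shape α, rate β) prior on the exponential rate λ, the posterior after n observations with total T = Σxᵢ is Gamma(α+n, β+T).
Sum of observations T = 17.9 milliseconds; n = 6.
Posterior: Gamma(1.37+6, 10.74+17.9) = Gamma(7.37, 28.64).
Var = α/β² = 0.008985.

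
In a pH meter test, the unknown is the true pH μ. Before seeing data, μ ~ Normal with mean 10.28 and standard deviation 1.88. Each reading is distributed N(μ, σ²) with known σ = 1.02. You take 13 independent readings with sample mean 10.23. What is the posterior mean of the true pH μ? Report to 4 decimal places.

10.2311

For Normal data with known variance σ², a Normal(μ₀, σ₀²) prior on μ is conjugate. Posterior precision = 1/σ₀² + n/σ²; posterior mean is the precision-weighted average of μ₀ and x̄.
n·x̄ = 13·10.23 = 132.99.
σ₀² = 1.88² = 3.5344, σ² = 1.02² = 1.0404; σ² + n·σ₀² = 1.0404 + 13·3.5344 = 46.9876.
Posterior mean = (μ₀/σ₀² + n·x̄/σ²)/(1/σ₀² + n/σ²) = (σ²·μ₀ + σ₀²·n·x̄)/(σ² + n·σ₀²) = (1.0404·10.28 + 3.5344·132.99)/46.9876 = 480.735168/46.9876 = 10.2311.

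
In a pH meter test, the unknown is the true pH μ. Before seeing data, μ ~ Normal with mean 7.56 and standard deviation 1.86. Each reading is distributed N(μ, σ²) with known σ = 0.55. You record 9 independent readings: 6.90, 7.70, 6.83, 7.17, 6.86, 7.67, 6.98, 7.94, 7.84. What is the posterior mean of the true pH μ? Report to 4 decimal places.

For Normal data with known variance σ², a Normal(μ₀, σ₀²) prior on μ is conjugate. Posterior precision = 1/σ₀² + n/σ²; posterior mean is the precision-weighted average of μ₀ and x̄.
Σxᵢ = 6.90 + 7.70 + 6.83 + 7.17 + 6.86 + 7.67 + 6.98 + 7.94 + 7.84 = 65.89, so n·x̄ = 65.89.
σ₀² = 1.86² = 3.4596, σ² = 0.55² = 0.3025; σ² + n·σ₀² = 0.3025 + 9·3.4596 = 31.4389.
Posterior mean = (μ₀/σ₀² + n·x̄/σ²)/(1/σ₀² + n/σ²) = (σ²·μ₀ + σ₀²·n·x̄)/(σ² + n·σ₀²) = (0.3025·7.56 + 3.4596·65.89)/31.4389 = 230.239944/31.4389 = 7.3234.

7.3234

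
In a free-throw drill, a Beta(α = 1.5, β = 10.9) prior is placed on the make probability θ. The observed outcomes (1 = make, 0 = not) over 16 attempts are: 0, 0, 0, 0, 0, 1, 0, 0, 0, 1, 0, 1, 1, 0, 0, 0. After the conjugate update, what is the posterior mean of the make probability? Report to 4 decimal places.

0.1937

The Beta prior is conjugate to a Binomial/Bernoulli likelihood; the update adds successes to α and failures to β.
Posterior: Beta(α+k, β+n−k) = Beta(1.5+4, 10.9+12) = Beta(5.5, 22.9).
Posterior mean = α/(α+β) = 5.5/28.4 = 0.1937.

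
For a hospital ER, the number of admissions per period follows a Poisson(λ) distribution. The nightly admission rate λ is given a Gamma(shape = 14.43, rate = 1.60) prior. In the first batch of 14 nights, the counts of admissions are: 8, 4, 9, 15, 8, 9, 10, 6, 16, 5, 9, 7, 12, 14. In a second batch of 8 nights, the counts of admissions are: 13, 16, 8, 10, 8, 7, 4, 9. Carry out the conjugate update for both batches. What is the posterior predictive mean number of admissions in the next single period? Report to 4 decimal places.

9.3826

With a Gamma(shape α, rate β) prior, the Poisson likelihood is conjugate: the posterior is Gamma(α + ΣXᵢ, β + n).
Batch 1: sum of counts S = 132 over n = 14 nights.
After batch 1: Gamma(α+S, β+n) = Gamma(14.43+132, 1.60+14) = Gamma(146.43, 15.60).
Batch 2: sum of counts S = 75 over n = 8 nights.
After batch 2: Gamma(α+S, β+n) = Gamma(146.43+75, 15.60+8) = Gamma(221.43, 23.60).
The predictive distribution for one future period is NegBinom with mean α/β = 9.3826.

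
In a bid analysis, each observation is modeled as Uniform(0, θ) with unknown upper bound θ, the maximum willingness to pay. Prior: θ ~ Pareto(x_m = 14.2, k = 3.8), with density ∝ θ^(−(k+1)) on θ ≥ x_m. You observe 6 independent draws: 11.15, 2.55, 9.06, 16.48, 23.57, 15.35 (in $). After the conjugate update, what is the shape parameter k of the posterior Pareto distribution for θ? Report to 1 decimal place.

9.8

A Pareto(scale x_m, shape k) prior on the upper bound θ of Uniform(0, θ) is conjugate: posterior is Pareto(max(x_m, max xᵢ), k + n).
Sample maximum = 23.57; prior scale x_m = 14.2 → posterior scale = max = 23.57.
Posterior shape = 3.8 + 6 = 9.8.
Posterior shape k = 9.8.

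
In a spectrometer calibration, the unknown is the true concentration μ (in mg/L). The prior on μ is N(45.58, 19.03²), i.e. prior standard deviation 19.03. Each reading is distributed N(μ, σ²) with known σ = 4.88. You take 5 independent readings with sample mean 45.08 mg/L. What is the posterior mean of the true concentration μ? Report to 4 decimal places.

45.0865

For Normal data with known variance σ², a Normal(μ₀, σ₀²) prior on μ is conjugate. Posterior precision = 1/σ₀² + n/σ²; posterior mean is the precision-weighted average of μ₀ and x̄.
n·x̄ = 5·45.08 = 225.4.
σ₀² = 19.03² = 362.1409, σ² = 4.88² = 23.8144; σ² + n·σ₀² = 23.8144 + 5·362.1409 = 1834.5189.
Posterior mean = (μ₀/σ₀² + n·x̄/σ²)/(1/σ₀² + n/σ²) = (σ²·μ₀ + σ₀²·n·x̄)/(σ² + n·σ₀²) = (23.8144·45.58 + 362.1409·225.4)/1834.5189 = 82712.019212/1834.5189 = 45.0865.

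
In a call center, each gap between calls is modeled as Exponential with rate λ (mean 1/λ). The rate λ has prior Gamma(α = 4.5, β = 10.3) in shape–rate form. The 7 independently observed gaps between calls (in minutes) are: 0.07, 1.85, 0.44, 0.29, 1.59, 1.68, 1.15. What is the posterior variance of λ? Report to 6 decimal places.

0.038115

With a Gamma(shape α, rate β) prior on the exponential rate λ, the posterior after n observations with total T = Σxᵢ is Gamma(α+n, β+T).
Sum of observations T = 7.07 minutes; n = 7.
Posterior: Gamma(4.5+7, 10.3+7.07) = Gamma(11.5, 17.37).
Var = α/β² = 0.038115.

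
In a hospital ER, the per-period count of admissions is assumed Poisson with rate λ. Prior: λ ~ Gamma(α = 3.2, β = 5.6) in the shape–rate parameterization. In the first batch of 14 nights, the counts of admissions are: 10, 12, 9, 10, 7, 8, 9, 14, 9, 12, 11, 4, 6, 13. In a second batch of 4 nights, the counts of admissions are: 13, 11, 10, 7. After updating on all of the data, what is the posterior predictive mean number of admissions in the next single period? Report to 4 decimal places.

7.5508

With a Gamma(shape α, rate β) prior, the Poisson likelihood is conjugate: the posterior is Gamma(α + ΣXᵢ, β + n).
Batch 1: sum of counts S = 134 over n = 14 nights.
After batch 1: Gamma(α+S, β+n) = Gamma(3.2+134, 5.6+14) = Gamma(137.2, 19.6).
Batch 2: sum of counts S = 41 over n = 4 nights.
After batch 2: Gamma(α+S, β+n) = Gamma(137.2+41, 19.6+4) = Gamma(178.2, 23.6).
The predictive distribution for one future period is NegBinom with mean α/β = 7.5508.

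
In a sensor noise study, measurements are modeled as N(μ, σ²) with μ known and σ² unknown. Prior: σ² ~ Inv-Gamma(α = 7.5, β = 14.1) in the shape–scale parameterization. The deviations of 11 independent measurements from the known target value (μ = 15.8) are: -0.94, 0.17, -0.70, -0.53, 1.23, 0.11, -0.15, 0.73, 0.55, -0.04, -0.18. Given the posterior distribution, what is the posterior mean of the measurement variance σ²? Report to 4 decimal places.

With known mean μ and an Inverse-Gamma(α, β) prior on σ², the Normal likelihood is conjugate: posterior is Inv-Gamma(α + n/2, β + Σ(xᵢ−μ)²/2).
Σ(xᵢ−μ)² = (-0.94)² + (0.17)² + (-0.70)² + (-0.53)² + (1.23)² + (0.11)² + (-0.15)² + (0.73)² + (0.55)² + (-0.04)² + (-0.18)² = 4.1003.
Posterior: Inv-Gamma(7.5 + 11/2, 14.1 + 4.1003/2) = Inv-Gamma(13.00, 16.15015).
E[σ²|data] = β/(α−1) = 16.15015/12.00 = 1.3458.

1.3458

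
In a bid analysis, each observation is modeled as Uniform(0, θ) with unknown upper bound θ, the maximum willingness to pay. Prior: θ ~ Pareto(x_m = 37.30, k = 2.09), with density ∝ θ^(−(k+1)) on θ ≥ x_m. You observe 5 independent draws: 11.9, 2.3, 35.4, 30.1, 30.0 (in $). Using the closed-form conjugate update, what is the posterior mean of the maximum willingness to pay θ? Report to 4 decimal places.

A Pareto(scale x_m, shape k) prior on the upper bound θ of Uniform(0, θ) is conjugate: posterior is Pareto(max(x_m, max xᵢ), k + n).
Sample maximum = 35.4; prior scale x_m = 37.30 → posterior scale = max = 37.30.
Posterior shape = 2.09 + 5 = 7.09.
E[θ|data] = k·x_m/(k−1) = 7.09·37.30/6.09 = 43.4248.

43.4248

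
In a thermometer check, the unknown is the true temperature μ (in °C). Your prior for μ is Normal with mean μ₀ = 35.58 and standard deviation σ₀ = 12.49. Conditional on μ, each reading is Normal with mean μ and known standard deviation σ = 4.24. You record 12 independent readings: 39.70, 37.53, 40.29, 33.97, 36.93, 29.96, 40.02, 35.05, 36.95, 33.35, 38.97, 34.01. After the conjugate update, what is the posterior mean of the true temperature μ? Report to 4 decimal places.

36.3864

For Normal data with known variance σ², a Normal(μ₀, σ₀²) prior on μ is conjugate. Posterior precision = 1/σ₀² + n/σ²; posterior mean is the precision-weighted average of μ₀ and x̄.
Σxᵢ = 39.70 + 37.53 + 40.29 + 33.97 + 36.93 + 29.96 + 40.02 + 35.05 + 36.95 + 33.35 + 38.97 + 34.01 = 436.73, so n·x̄ = 436.73.
σ₀² = 12.49² = 156.0001, σ² = 4.24² = 17.9776; σ² + n·σ₀² = 17.9776 + 12·156.0001 = 1889.9788.
Posterior mean = (μ₀/σ₀² + n·x̄/σ²)/(1/σ₀² + n/σ²) = (σ²·μ₀ + σ₀²·n·x̄)/(σ² + n·σ₀²) = (17.9776·35.58 + 156.0001·436.73)/1889.9788 = 68769.566681/1889.9788 = 36.3864.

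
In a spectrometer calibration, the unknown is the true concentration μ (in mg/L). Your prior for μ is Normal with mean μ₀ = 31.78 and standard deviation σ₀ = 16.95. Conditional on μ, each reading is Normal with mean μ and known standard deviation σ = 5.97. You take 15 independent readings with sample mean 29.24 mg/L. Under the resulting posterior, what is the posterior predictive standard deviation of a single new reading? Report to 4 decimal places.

6.1642

For Normal data with known variance σ², a Normal(μ₀, σ₀²) prior on μ is conjugate. Posterior precision = 1/σ₀² + n/σ²; posterior mean is the precision-weighted average of μ₀ and x̄.
σ₀² = 16.95² = 287.3025, σ² = 5.97² = 35.6409; σ² + n·σ₀² = 35.6409 + 15·287.3025 = 4345.1784.
Posterior precision = 1/σ₀² + n/σ² = 1/287.3025 + 15/35.6409 = (σ² + n·σ₀²)/(σ₀²σ²) = 4345.1784/(287.3025·35.6409); posterior variance σₙ² = σ₀²σ²/(σ² + n·σ₀²) = 287.3025·35.6409/4345.1784 = 2.356571.
Predictive variance for one new observation = σₙ² + σ² = 287.3025·35.6409/4345.1784 + 35.6409 = σ²·(σ₀² + 4345.1784)/4345.1784 = 35.6409·4632.4809/4345.1784 = 37.997471; SD = √(35.6409·4632.4809/4345.1784) = 6.1642.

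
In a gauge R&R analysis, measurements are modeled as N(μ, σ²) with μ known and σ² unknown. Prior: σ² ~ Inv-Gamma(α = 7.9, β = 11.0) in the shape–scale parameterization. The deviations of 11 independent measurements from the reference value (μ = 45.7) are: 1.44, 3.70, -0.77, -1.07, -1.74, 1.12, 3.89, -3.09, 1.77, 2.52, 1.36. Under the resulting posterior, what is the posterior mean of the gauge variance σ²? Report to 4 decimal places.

3.2176

With known mean μ and an Inverse-Gamma(α, β) prior on σ², the Normal likelihood is conjugate: posterior is Inv-Gamma(α + n/2, β + Σ(xᵢ−μ)²/2).
Σ(xᵢ−μ)² = (1.44)² + (3.70)² + (-0.77)² + (-1.07)² + (-1.74)² + (1.12)² + (3.89)² + (-3.09)² + (1.77)² + (2.52)² + (1.36)² = 57.7965.
Posterior: Inv-Gamma(7.9 + 11/2, 11.0 + 57.7965/2) = Inv-Gamma(13.40, 39.89825).
E[σ²|data] = β/(α−1) = 39.89825/12.40 = 3.2176.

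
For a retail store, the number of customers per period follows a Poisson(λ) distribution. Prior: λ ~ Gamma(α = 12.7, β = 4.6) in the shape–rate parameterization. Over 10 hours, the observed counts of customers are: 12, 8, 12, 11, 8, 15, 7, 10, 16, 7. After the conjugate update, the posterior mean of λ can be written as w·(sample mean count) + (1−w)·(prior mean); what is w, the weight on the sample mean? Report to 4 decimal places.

0.6849

With a Gamma(shape α, rate β) prior, the Poisson likelihood is conjugate: the posterior is Gamma(α + ΣXᵢ, β + n).
Posterior mean = (α₀+S)/(β₀+n) = [n/(β₀+n)]·(S/n) + [β₀/(β₀+n)]·(α₀/β₀), so only n and β₀ enter the weight.
Weight on data w = n/(β₀+n) = 10/(4.6+10) = 10/14.6 = 0.6849.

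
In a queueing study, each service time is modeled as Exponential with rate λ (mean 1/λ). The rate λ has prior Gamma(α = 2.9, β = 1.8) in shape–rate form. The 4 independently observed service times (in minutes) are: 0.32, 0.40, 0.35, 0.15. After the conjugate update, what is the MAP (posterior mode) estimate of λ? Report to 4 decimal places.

1.9536

With a Gamma(shape α, rate β) prior on the exponential rate λ, the posterior after n observations with total T = Σxᵢ is Gamma(α+n, β+T).
Sum of observations T = 1.22 minutes; n = 4.
Posterior: Gamma(2.9+4, 1.8+1.22) = Gamma(6.9, 3.02).
Mode = (α−1)/β = 1.9536.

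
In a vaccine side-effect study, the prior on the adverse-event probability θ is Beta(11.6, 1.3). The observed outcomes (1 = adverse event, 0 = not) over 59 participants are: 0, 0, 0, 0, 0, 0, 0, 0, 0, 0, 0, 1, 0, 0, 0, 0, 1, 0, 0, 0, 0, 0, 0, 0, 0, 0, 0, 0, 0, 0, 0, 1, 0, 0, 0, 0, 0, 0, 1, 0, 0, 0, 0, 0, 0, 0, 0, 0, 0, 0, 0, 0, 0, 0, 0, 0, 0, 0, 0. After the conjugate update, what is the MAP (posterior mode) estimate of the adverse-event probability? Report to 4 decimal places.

The Beta prior is conjugate to a Binomial/Bernoulli likelihood; the update adds successes to α and failures to β.
Posterior: Beta(α+k, β+n−k) = Beta(11.6+4, 1.3+55) = Beta(15.6, 56.3).
Mode of Beta(a,b) for a,b>1 is (a−1)/(a+b−2) = 14.6/69.9 = 0.2089.

0.2089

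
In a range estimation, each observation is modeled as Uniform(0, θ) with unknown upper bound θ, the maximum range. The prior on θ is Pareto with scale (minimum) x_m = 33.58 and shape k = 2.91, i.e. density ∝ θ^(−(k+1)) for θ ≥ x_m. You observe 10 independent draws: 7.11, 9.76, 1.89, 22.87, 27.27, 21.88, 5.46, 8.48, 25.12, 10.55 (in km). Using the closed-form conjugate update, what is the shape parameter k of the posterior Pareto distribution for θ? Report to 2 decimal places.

12.91

A Pareto(scale x_m, shape k) prior on the upper bound θ of Uniform(0, θ) is conjugate: posterior is Pareto(max(x_m, max xᵢ), k + n).
Sample maximum = 27.27; prior scale x_m = 33.58 → posterior scale = max = 33.58.
Posterior shape = 2.91 + 10 = 12.91.
Posterior shape k = 12.91.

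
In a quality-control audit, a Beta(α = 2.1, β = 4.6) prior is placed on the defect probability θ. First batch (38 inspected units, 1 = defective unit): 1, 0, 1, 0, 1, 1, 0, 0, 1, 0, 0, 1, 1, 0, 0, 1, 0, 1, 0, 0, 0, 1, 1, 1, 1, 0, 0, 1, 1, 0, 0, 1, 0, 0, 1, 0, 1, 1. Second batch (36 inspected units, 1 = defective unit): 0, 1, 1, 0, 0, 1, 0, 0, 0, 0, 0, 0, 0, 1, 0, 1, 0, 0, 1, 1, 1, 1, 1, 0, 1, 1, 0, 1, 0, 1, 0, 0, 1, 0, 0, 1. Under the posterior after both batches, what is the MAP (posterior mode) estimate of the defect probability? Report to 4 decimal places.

0.4587

The Beta prior is conjugate to a Binomial/Bernoulli likelihood; the update adds successes to α and failures to β.
After batch 1: Beta(2.1+19, 4.6+19) = Beta(21.1, 23.6).
After batch 2: Beta(21.1+16, 23.6+20) = Beta(37.1, 43.6).
Mode of Beta(a,b) for a,b>1 is (a−1)/(a+b−2) = 36.1/78.7 = 0.4587.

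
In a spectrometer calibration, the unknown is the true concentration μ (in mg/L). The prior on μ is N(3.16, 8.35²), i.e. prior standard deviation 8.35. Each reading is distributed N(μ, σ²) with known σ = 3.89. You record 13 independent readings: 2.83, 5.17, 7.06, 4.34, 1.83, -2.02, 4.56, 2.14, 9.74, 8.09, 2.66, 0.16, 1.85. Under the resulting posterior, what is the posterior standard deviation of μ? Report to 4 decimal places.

1.0700

For Normal data with known variance σ², a Normal(μ₀, σ₀²) prior on μ is conjugate. Posterior precision = 1/σ₀² + n/σ²; posterior mean is the precision-weighted average of μ₀ and x̄.
σ₀² = 8.35² = 69.7225, σ² = 3.89² = 15.1321; σ² + n·σ₀² = 15.1321 + 13·69.7225 = 921.5246.
Posterior precision = 1/σ₀² + n/σ² = 1/69.7225 + 13/15.1321 = (σ² + n·σ₀²)/(σ₀²σ²) = 921.5246/(69.7225·15.1321); posterior variance σₙ² = σ₀²σ²/(σ² + n·σ₀²) = 69.7225·15.1321/921.5246 = 1.144894.
Posterior SD = √σₙ² = √(69.7225·15.1321/921.5246) = 1.0700.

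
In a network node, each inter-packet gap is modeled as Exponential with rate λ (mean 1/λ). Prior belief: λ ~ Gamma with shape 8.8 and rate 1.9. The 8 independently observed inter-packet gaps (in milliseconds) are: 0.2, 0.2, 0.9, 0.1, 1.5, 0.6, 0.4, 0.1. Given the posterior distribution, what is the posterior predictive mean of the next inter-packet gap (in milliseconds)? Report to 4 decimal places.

0.3734

With a Gamma(shape α, rate β) prior on the exponential rate λ, the posterior after n observations with total T = Σxᵢ is Gamma(α+n, β+T).
Sum of observations T = 4.0 milliseconds; n = 8.
Posterior: Gamma(8.8+8, 1.9+4.0) = Gamma(16.8, 5.9).
The predictive distribution for the next observation is Lomax; its mean is β/(α−1) = 5.9/15.8 = 0.3734.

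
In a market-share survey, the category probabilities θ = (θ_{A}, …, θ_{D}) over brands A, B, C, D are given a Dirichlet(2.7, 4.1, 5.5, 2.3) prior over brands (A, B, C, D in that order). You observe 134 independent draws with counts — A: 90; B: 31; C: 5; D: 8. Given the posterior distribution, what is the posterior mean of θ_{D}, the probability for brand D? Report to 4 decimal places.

0.0693

The Dirichlet prior is conjugate to the Multinomial likelihood: each posterior αⱼ = prior αⱼ + observed count nⱼ.
Posterior concentration: (92.7, 35.1, 10.5, 10.3), total = 148.6.
E[θ_{D}|data] = α_{D}/Σα = 10.3/148.6 = 0.0693.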